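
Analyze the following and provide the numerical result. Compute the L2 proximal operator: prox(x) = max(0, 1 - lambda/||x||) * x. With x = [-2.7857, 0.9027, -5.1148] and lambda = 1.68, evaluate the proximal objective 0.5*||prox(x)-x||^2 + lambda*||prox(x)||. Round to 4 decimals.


Step 1: Compute ||x||.
||x|| = 5.8937
Step 2: Compute scaling factor.
scale = max(0, 1 - 1.68/5.8937) = 0.715
Step 3: prox(x) = [-1.9916, 0.6454, -3.6568]
||prox(x)|| = 4.2137
Step 4: Proximal objective.
0.5*||prox-x||^2 = 1.4112
lambda*||prox|| = 7.079
Total = 8.4903


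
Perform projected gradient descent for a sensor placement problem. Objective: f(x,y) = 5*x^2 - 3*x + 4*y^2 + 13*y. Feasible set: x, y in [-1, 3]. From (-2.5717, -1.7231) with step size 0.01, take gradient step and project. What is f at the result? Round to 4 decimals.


Step 1: Compute gradient at (-2.5717, -1.7231).
grad_x = 2*5*-2.5717 - 3 = -28.717
grad_y = 2*4*-1.7231 + 13 = -0.7848
Step 2: Gradient step.
x_raw = -2.5717 - 0.01*-28.717 = -2.2845
y_raw = -1.7231 - 0.01*-0.7848 = -1.7153
Step 3: Project onto [-1, 3].
x_proj = clip(-2.2845) = -1.0
y_proj = clip(-1.7153) = -1.0
Step 4: Evaluate f.
f(-1.0, -1.0) = -1.0


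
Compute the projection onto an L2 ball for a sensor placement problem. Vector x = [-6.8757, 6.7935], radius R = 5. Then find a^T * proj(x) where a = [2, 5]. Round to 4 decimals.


Step 1: Compute ||x|| (intermediates to 6 decimals).
||x|| = sqrt((-6.8757)^2 + 6.7935^2) = 9.665759
Step 2: Project.
Since ||x|| > R, scale = R/||x|| = 5/9.665759 = 0.51729, proj(x) = scale * x
proj(x) = [-3.556731, 3.51421]
Step 3: Dot product.
a^T * proj(x) = 2*(-3.556731) + 5*3.51421 = 10.4576


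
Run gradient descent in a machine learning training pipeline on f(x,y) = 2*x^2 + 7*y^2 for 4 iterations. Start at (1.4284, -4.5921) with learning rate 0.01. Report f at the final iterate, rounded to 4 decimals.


Gradient descent on f(x,y) = 2*x^2 + 7*y^2.
Starting point: (1.4284, -4.5921), alpha = 0.01
Step 1: grad_x = 2*2*1.4284 = 5.7136, grad_y = 2*7*-4.5921 = -64.2894
  x_1 = 1.4284 - 0.01*5.7136 = 1.3713
  y_1 = -4.5921 - 0.01*-64.2894 = -3.9492
Step 2: grad_x = 2*2*1.3713 = 5.4851, grad_y = 2*7*-3.9492 = -55.2889
  x_2 = 1.3713 - 0.01*5.4851 = 1.3164
  y_2 = -3.9492 - 0.01*-55.2889 = -3.3963
Step 3: grad_x = 2*2*1.3164 = 5.2657, grad_y = 2*7*-3.3963 = -47.5484
  x_3 = 1.3164 - 0.01*5.2657 = 1.2638
  y_3 = -3.3963 - 0.01*-47.5484 = -2.9208
Step 4: grad_x = 2*2*1.2638 = 5.055, grad_y = 2*7*-2.9208 = -40.8917
  x_4 = 1.2638 - 0.01*5.055 = 1.2132
  y_4 = -2.9208 - 0.01*-40.8917 = -2.5119
f(1.2132, -2.5119) = 2*1.2132^2 + 7*(-2.5119)^2 = 47.1118


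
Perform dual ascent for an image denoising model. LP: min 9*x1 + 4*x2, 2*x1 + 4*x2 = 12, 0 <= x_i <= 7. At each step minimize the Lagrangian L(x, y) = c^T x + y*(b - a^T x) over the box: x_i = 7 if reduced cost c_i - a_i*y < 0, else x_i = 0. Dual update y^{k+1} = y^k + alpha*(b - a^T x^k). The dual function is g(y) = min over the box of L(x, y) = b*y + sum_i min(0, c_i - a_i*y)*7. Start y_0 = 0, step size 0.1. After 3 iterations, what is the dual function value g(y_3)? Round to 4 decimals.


Dual ascent for LP: min 9*x1 + 4*x2, 2*x1 + 4*x2 = 12, 0 <= x_i <= 7
Step 1: y^k = 0.0, reduced costs: (9.0, 4.0)
  x^k = (0.0, 0.0), subgradient = b - a^T x = 12.0
  y^{k+1} = 0.0 + 0.1*12.0 = 1.2
Step 2: y^k = 1.2, reduced costs: (6.6, -0.8)
  x^k = (0.0, 7.0), subgradient = b - a^T x = -16.0
  y^{k+1} = 1.2 + 0.1*-16.0 = -0.4
Step 3: y^k = -0.4, reduced costs: (9.8, 5.6)
  x^k = (0.0, 0.0), subgradient = b - a^T x = 12.0
  y^{k+1} = -0.4 + 0.1*12.0 = 0.8
Dual objective at y_3 = 0.8: reduced costs (7.4, 0.8), box minimizer x = (0.0, 0.0)
g(y_3) = b*y + (c1 - a1*y)*x1 + (c2 - a2*y)*x2 = 12*0.8 + 7.4*0.0 + 0.8*0.0 = 9.6 + 0.0 + 0.0 = 9.6


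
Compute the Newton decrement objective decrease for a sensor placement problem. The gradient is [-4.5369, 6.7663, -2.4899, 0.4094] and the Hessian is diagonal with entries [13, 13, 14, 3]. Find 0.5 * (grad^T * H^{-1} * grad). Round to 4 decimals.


Step 1: H is diagonal, so H^(-1) * g = [-0.349, 0.5205, -0.1779, 0.1365].
Step 2: g^T H^(-1) g = sum_i g_i^2 / H_ii
  = (-4.5369)^2/13 + (6.7663)^2/13 + (-2.4899)^2/14 + (0.4094)^2/3
  = 1.5833 + 3.5218 + 0.4428 + 0.0559 = 5.6038
Step 3: Objective decrease = 0.5 * g^T H^(-1) g = 2.8019


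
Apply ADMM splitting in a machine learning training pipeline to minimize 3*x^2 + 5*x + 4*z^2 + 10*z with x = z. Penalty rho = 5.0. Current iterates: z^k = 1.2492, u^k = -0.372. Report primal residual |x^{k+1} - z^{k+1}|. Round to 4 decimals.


ADMM iteration with rho = 5.0, z^k = 1.2492, u^k = -0.372
Step 1: x-update.
Minimize 3*x^2 + 5*x + (5.0/2)*(x - 1.2492 - 0.372)^2
FOC: (2*3 + 5.0)*x = -5 + 5.0*(1.2492 + 0.372)
x^{k+1} = 0.2824
Step 2: z-update.
Minimize 4*z^2 + 10*z + (5.0/2)*(0.2824 - z - 0.372)^2
FOC: (2*4 + 5.0)*z = -10 + 5.0*(0.2824 - 0.372)
z^{k+1} = -0.8037
Step 3: u-update.
u^{k+1} = -0.372 + 0.2824 + 0.8037 = 0.7141
Step 4: Primal residual = |0.2824 + 0.8037| = 1.0861


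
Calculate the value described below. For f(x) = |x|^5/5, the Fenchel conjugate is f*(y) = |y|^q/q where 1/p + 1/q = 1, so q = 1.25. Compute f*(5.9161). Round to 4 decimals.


The conjugate exponent q satisfies 1/p + 1/q = 1.
p = 5, so q = 5/(5 - 1) = 1.25
|y|^q = 5.9161^1.25 = 9.2267
f*(5.9161) = 9.2267 / 1.25 = 7.3813


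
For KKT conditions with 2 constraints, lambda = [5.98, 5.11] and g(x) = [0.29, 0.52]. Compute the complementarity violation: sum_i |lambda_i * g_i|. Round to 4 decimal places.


KKT complementary slackness check:
lambda_1 * g_1 = 5.98 * 0.29 = 1.7342
lambda_2 * g_2 = 5.11 * 0.52 = 2.6572
Total violation = 1.7342 + 2.6572 = 4.3914


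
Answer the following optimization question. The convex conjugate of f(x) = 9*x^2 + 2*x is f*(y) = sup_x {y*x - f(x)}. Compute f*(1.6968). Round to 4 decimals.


f*(y) = sup_x {y*x - a*x^2 - b*x} = sup_x {(y-b)*x - a*x^2}
FOC: (y - b) - 2a*x = 0 => x* = (y - b)/(2a)
x* = (1.6968 - 2)/(2*9) = -0.0168
f*(1.6968) = (y-b)^2/(4a) = (1.6968 - 2)^2/(4*9)
= 0.0919/36 = 0.0026


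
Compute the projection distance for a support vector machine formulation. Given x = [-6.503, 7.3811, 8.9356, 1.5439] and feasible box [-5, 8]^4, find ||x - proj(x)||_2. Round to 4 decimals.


Project each component onto [-5, 8].
clip(-6.503) = -5.0, clip(7.3811) = 7.3811, clip(8.9356) = 8.0, clip(1.5439) = 1.5439
Projection = [-5.0, 7.3811, 8.0, 1.5439]
Squared diffs: [2.259, 0.0, 0.8753, 0.0]
Distance = sqrt(3.1343) = 1.7704


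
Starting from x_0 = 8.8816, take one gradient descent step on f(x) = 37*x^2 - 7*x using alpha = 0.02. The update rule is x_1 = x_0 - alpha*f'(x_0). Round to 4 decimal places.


We compute the gradient at x_0 and apply the update.
f'(x) = 74*x - 7
f'(8.8816) = 74*8.8816 - 7 = 650.2384
x_1 = 8.8816 - 0.02*650.2384 = -4.1232


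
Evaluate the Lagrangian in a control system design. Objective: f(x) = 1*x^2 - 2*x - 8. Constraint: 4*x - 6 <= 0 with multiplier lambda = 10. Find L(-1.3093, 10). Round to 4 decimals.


Step 1: Evaluate f(x).
f(-1.3093) = 1*(-1.3093)^2 - 2*(-1.3093) - 8 = -3.6671
Step 2: Evaluate g(x).
g(-1.3093) = 4*-1.3093 - 6 = -11.2372
Step 3: Compute Lagrangian.
L = -3.6671 + 10*-11.2372 = -116.0391


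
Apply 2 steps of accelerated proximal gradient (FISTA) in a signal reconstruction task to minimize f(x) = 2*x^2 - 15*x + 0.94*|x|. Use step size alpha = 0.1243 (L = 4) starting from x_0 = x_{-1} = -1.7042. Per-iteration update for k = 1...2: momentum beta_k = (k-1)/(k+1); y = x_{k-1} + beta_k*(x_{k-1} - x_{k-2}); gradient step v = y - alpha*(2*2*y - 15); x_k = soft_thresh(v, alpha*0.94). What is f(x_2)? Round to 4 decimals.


FISTA on f(x) = 2*x^2 - 15*x + 0.94*|x|
L = 4, alpha = 0.1243
Iteration 1: beta = 0.0, y = -1.7042 + 0.0*(-1.7042 + 1.7042) = -1.7042
  grad(y) = -21.8168, v = y - alpha*grad = 1.0076
  prox(v) = soft_thresh(1.0076, 0.1168) = 0.8908
Iteration 2: beta = 0.3333, y = 0.8908 + 0.3333*(0.8908 + 1.7042) = 1.7558
  grad(y) = -7.9769, v = y - alpha*grad = 2.7473
  prox(v) = soft_thresh(2.7473, 0.1168) = 2.6305
f(x_2) = 2*2.6305^2 - 15*2.6305 + 0.94*|2.6305| = -23.1456


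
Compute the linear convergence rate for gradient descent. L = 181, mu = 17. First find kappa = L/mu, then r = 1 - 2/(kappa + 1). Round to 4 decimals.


Step 1: Compute the condition number.
kappa = L/mu = 181/17 = 10.6471
Step 2: Compute the convergence rate.
r = 1 - 2/(kappa + 1) = 1 - 2*mu/(L + mu) = (L - mu)/(L + mu) = 164/198 = 0.8283


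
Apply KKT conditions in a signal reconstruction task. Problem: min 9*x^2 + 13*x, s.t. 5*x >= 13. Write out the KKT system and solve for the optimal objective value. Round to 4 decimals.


Step 1: Try lambda = 0 (constraint inactive).
x_unc = -13/(2*9) = -0.7222
Check: 5*-0.7222 = -3.611 < 13 -- violated!
Step 2: Constraint must be active: 5*x = 13
x* = 13/5 = 2.6
lambda = (2*9*2.6 + 13)/5 = 11.96
Step 3: Compute optimal value.
f(x*) = 9*2.6^2 + 13*2.6 = 94.64


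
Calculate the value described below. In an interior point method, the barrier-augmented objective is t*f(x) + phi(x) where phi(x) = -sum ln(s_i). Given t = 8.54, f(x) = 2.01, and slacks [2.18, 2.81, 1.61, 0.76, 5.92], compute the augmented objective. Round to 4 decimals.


Step 1: Compute log-barrier.
ln values: [0.7793, 1.0332, 0.4762, -0.2744, 1.7783]
phi = -(0.7793 + 1.0332 + 0.4762 - 0.2744 + 1.7783) = -3.7926
Step 2: Compute augmented objective.
t*f(x) = 8.54*2.01 = 17.1654
Total = 17.1654 - 3.7926 = 13.3728


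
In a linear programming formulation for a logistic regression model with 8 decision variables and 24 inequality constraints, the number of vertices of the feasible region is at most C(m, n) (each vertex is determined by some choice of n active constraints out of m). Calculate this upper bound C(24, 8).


Each vertex corresponds to some choice of n active constraints out of m, so the number of vertices is at most C(m, n) = m! / (n!(m-n)!).
m = 24, n = 8
Numerator: 24 * 23 * 22 * 21 * 20 * 19 * 18 * 17
Denominator: 8! = 40320
C(24, 8) = 735471


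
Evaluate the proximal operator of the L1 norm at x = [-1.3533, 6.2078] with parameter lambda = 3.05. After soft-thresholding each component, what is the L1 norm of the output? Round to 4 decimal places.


Soft-thresholding with lambda = 3.05:
prox(-1.3533) = sign(-1.3533)*max(|-1.3533| - 3.05, 0) = 0.0
prox(6.2078) = sign(6.2078)*max(|6.2078| - 3.05, 0) = 3.1578
prox(x) = [0.0, 3.1578]
||prox(x)||_1 = 0.0 + 3.1578 = 3.1578


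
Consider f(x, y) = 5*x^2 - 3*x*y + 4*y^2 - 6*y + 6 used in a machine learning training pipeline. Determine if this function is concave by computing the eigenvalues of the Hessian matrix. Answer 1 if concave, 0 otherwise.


The Hessian of f(x,y) = 5*x^2 - 3*x*y + 4*y^2 - 6*y + 6 is:
H = [[10, -3], [-3, 8]]
Trace = 10 + 8 = 18
Determinant = 10*8 - (-3)^2 = 71
Discriminant = (18)^2 - 4*71 = 40.0
Eigenvalues: lambda_1 = 5.8377, lambda_2 = 12.1623
The function is not concave.

0


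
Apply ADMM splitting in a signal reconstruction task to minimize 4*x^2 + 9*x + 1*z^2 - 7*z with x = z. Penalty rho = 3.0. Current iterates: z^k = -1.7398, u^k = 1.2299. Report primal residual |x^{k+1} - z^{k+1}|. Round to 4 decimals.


ADMM iteration with rho = 3.0, z^k = -1.7398, u^k = 1.2299
Step 1: x-update.
Minimize 4*x^2 + 9*x + (3.0/2)*(x + 1.7398 + 1.2299)^2
FOC: (2*4 + 3.0)*x = -9 + 3.0*(-1.7398 - 1.2299)
x^{k+1} = -1.6281
Step 2: z-update.
Minimize 1*z^2 - 7*z + (3.0/2)*(-1.6281 - z + 1.2299)^2
FOC: (2*1 + 3.0)*z = 7 + 3.0*(-1.6281 + 1.2299)
z^{k+1} = 1.1611
Step 3: u-update.
u^{k+1} = 1.2299 - 1.6281 - 1.1611 = -1.5593
Step 4: Primal residual = |-1.6281 - 1.1611| = 2.7892


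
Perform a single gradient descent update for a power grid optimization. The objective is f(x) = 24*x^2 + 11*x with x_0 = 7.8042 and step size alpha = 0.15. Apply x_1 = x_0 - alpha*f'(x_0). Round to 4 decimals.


We compute the gradient at x_0 and apply the update.
f'(x) = 48*x + 11
f'(7.8042) = 48*7.8042 + 11 = 385.6016
x_1 = 7.8042 - 0.15*385.6016 = -50.036


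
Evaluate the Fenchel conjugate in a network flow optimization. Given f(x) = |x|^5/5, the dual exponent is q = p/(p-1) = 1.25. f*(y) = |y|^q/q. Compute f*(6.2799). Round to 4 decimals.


The conjugate exponent q satisfies 1/p + 1/q = 1.
p = 5, so q = 5/(5 - 1) = 1.25
|y|^q = 6.2799^1.25 = 9.9412
f*(6.2799) = 9.9412 / 1.25 = 7.953


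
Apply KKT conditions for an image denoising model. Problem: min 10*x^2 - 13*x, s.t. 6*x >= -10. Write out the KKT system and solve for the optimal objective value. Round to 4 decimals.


Step 1: Try lambda = 0 (constraint inactive).
Stationarity: 2*10*x - 13 = 0
x* = 13/(2*10) = 0.65
Check constraint: 6*0.65 = 3.9 >= -10 -- satisfied.
Step 2: Compute optimal value.
f(x*) = 10*0.65^2 - 13*0.65 = -4.225


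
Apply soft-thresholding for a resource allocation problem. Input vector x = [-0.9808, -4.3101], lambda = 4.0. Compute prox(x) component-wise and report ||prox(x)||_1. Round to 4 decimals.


Soft-thresholding with lambda = 4.0:
prox(-0.9808) = sign(-0.9808)*max(|-0.9808| - 4.0, 0) = 0.0
prox(-4.3101) = sign(-4.3101)*max(|-4.3101| - 4.0, 0) = -0.3101
prox(x) = [0.0, -0.3101]
||prox(x)||_1 = 0.0 + 0.3101 = 0.3101


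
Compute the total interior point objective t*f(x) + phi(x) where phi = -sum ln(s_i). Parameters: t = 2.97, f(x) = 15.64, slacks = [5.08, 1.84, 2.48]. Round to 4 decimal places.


Step 1: Compute log-barrier.
ln values: [1.6253, 0.6098, 0.9083]
phi = -(1.6253 + 0.6098 + 0.9083) = -3.1433
Step 2: Compute augmented objective.
t*f(x) = 2.97*15.64 = 46.4508
Total = 46.4508 - 3.1433 = 43.3075


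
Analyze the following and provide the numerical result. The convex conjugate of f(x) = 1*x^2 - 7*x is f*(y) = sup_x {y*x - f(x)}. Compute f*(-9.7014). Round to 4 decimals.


f*(y) = sup_x {y*x - a*x^2 - b*x} = sup_x {(y-b)*x - a*x^2}
FOC: (y - b) - 2a*x = 0 => x* = (y - b)/(2a)
x* = (-9.7014 + 7)/(2*1) = -1.3507
f*(-9.7014) = (y-b)^2/(4a) = (-9.7014 + 7)^2/(4*1)
= 7.2976/4 = 1.8244


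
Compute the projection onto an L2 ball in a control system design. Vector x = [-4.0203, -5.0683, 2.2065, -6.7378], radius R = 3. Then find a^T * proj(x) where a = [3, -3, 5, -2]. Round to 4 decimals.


Step 1: Compute ||x|| (intermediates to 6 decimals).
||x|| = sqrt((-4.0203)^2 + (-5.0683)^2 + 2.2065^2 + (-6.7378)^2) = 9.597764
Step 2: Project.
Since ||x|| > R, scale = R/||x|| = 3/9.597764 = 0.312573, proj(x) = scale * x
proj(x) = [-1.256637, -1.584214, 0.689692, -2.106054]
Step 3: Dot product.
a^T * proj(x) = 3*(-1.256637) - 3*(-1.584214) + 5*0.689692 - 2*(-2.106054) = 8.6433


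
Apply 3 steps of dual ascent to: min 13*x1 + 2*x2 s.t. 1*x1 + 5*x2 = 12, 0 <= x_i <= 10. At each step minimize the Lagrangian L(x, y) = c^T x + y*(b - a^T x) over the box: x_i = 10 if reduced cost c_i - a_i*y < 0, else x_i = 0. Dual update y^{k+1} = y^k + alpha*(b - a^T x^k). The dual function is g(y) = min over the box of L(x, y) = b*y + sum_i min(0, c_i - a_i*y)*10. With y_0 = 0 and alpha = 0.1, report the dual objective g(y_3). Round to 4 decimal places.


Dual ascent for LP: min 13*x1 + 2*x2, 1*x1 + 5*x2 = 12, 0 <= x_i <= 10
Step 1: y^k = 0.0, reduced costs: (13.0, 2.0)
  x^k = (0.0, 0.0), subgradient = b - a^T x = 12.0
  y^{k+1} = 0.0 + 0.1*12.0 = 1.2
Step 2: y^k = 1.2, reduced costs: (11.8, -4.0)
  x^k = (0.0, 10.0), subgradient = b - a^T x = -38.0
  y^{k+1} = 1.2 + 0.1*-38.0 = -2.6
Step 3: y^k = -2.6, reduced costs: (15.6, 15.0)
  x^k = (0.0, 0.0), subgradient = b - a^T x = 12.0
  y^{k+1} = -2.6 + 0.1*12.0 = -1.4
Dual objective at y_3 = -1.4: reduced costs (14.4, 9.0), box minimizer x = (0.0, 0.0)
g(y_3) = b*y + (c1 - a1*y)*x1 + (c2 - a2*y)*x2 = 12*(-1.4) + 14.4*0.0 + 9.0*0.0 = -16.8 + 0.0 + 0.0 = -16.8


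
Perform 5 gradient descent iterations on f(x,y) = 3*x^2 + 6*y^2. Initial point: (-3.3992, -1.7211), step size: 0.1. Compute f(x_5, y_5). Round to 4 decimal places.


Gradient descent on f(x,y) = 3*x^2 + 6*y^2.
Starting point: (-3.3992, -1.7211), alpha = 0.1
Step 1: grad_x = 2*3*-3.3992 = -20.3952, grad_y = 2*6*-1.7211 = -20.6532
  x_1 = -3.3992 - 0.1*-20.3952 = -1.3597
  y_1 = -1.7211 - 0.1*-20.6532 = 0.3442
Step 2: grad_x = 2*3*-1.3597 = -8.1581, grad_y = 2*6*0.3442 = 4.1306
  x_2 = -1.3597 - 0.1*-8.1581 = -0.5439
  y_2 = 0.3442 - 0.1*4.1306 = -0.0688
Step 3: grad_x = 2*3*-0.5439 = -3.2632, grad_y = 2*6*-0.0688 = -0.8261
  x_3 = -0.5439 - 0.1*-3.2632 = -0.2175
  y_3 = -0.0688 - 0.1*-0.8261 = 0.0138
Step 4: grad_x = 2*3*-0.2175 = -1.3053, grad_y = 2*6*0.0138 = 0.1652
  x_4 = -0.2175 - 0.1*-1.3053 = -0.087
  y_4 = 0.0138 - 0.1*0.1652 = -0.0028
Step 5: grad_x = 2*3*-0.087 = -0.5221, grad_y = 2*6*-0.0028 = -0.033
  x_5 = -0.087 - 0.1*-0.5221 = -0.0348
  y_5 = -0.0028 - 0.1*-0.033 = 0.0006
f(-0.0348, 0.0006) = 3*(-0.0348)^2 + 6*0.0006^2 = 0.0036


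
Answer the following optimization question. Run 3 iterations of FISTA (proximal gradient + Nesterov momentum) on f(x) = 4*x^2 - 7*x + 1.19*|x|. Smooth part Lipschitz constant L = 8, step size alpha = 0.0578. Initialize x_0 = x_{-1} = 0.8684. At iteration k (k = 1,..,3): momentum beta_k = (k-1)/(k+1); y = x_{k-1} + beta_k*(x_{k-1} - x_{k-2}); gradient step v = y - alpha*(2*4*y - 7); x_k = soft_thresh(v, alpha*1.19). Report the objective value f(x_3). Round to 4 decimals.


FISTA on f(x) = 4*x^2 - 7*x + 1.19*|x|
L = 8, alpha = 0.0578
Iteration 1: beta = 0.0, y = 0.8684 + 0.0*(0.8684 - 0.8684) = 0.8684
  grad(y) = -0.0528, v = y - alpha*grad = 0.8715
  prox(v) = soft_thresh(0.8715, 0.0688) = 0.8027
Iteration 2: beta = 0.3333, y = 0.8027 + 0.3333*(0.8027 - 0.8684) = 0.7808
  grad(y) = -0.7539, v = y - alpha*grad = 0.8243
  prox(v) = soft_thresh(0.8243, 0.0688) = 0.7556
Iteration 3: beta = 0.5, y = 0.7556 + 0.5*(0.7556 - 0.8027) = 0.732
  grad(y) = -1.144, v = y - alpha*grad = 0.7981
  prox(v) = soft_thresh(0.7981, 0.0688) = 0.7293
f(x_3) = 4*0.7293^2 - 7*0.7293 + 1.19*|0.7293| = -2.1097


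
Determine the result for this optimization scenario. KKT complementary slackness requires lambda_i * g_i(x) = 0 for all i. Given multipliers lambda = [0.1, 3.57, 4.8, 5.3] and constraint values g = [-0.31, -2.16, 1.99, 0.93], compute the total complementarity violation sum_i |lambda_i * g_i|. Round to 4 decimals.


KKT complementary slackness check:
lambda_1 * g_1 = 0.1 * -0.31 = -0.031
lambda_2 * g_2 = 3.57 * -2.16 = -7.7112
lambda_3 * g_3 = 4.8 * 1.99 = 9.552
lambda_4 * g_4 = 5.3 * 0.93 = 4.929
Total violation = 0.031 + 7.7112 + 9.552 + 4.929 = 22.2232


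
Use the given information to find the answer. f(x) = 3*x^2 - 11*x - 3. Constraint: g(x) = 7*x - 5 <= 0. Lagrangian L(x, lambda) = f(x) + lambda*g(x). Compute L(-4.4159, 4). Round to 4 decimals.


Step 1: Evaluate f(x).
f(-4.4159) = 3*(-4.4159)^2 - 11*(-4.4159) - 3 = 104.0754
Step 2: Evaluate g(x).
g(-4.4159) = 7*-4.4159 - 5 = -35.9113
Step 3: Compute Lagrangian.
L = 104.0754 + 4*-35.9113 = -39.5698


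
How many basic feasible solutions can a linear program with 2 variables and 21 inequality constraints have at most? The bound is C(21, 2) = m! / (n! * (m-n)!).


Each vertex corresponds to some choice of n active constraints out of m, so the number of vertices is at most C(m, n) = m! / (n!(m-n)!).
m = 21, n = 2
Numerator: 21 * 20
Denominator: 2! = 2
C(21, 2) = 210


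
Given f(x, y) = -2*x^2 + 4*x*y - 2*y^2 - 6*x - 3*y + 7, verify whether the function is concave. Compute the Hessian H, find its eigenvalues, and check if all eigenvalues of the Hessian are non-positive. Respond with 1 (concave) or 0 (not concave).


The Hessian of f(x,y) = -2*x^2 + 4*x*y - 2*y^2 - 6*x - 3*y + 7 is:
H = [[-4, 4], [4, -4]]
Trace = -4 - 4 = -8
Determinant = -4*-4 - (4)^2 = 0
Discriminant = (-8)^2 - 4*0 = 64.0
Eigenvalues: lambda_1 = -8.0, lambda_2 = 0.0
The function is concave.

1


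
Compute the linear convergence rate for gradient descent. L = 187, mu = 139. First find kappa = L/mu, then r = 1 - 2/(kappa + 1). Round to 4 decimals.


Step 1: Compute the condition number.
kappa = L/mu = 187/139 = 1.3453
Step 2: Compute the convergence rate.
r = 1 - 2/(kappa + 1) = 1 - 2*mu/(L + mu) = (L - mu)/(L + mu) = 48/326 = 0.1472


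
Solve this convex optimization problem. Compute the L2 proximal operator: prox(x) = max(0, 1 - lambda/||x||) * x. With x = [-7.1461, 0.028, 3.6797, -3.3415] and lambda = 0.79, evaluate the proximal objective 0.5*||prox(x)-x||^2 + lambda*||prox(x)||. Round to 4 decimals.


Step 1: Compute ||x||.
||x|| = 8.7048
Step 2: Compute scaling factor.
scale = max(0, 1 - 0.79/8.7048) = 0.9092
Step 3: prox(x) = [-6.4976, 0.0255, 3.3458, -3.0382]
||prox(x)|| = 7.9148
Step 4: Proximal objective.
0.5*||prox-x||^2 = 0.3121
lambda*||prox|| = 6.2527
Total = 6.5647


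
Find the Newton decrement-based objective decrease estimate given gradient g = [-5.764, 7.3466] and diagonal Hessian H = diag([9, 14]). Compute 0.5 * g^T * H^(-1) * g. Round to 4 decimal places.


Step 1: H is diagonal, so H^(-1) * g = [-0.6404, 0.5248].
Step 2: g^T H^(-1) g = sum_i g_i^2 / H_ii
  = (-5.764)^2/9 + (7.3466)^2/14
  = 3.6915 + 3.8552 = 7.5467
Step 3: Objective decrease = 0.5 * g^T H^(-1) g = 3.7734


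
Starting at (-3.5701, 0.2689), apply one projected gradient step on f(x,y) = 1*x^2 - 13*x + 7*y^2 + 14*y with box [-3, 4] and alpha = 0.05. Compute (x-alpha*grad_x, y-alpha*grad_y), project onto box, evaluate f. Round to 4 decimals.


Step 1: Compute gradient at (-3.5701, 0.2689).
grad_x = 2*1*-3.5701 - 13 = -20.1402
grad_y = 2*7*0.2689 + 14 = 17.7646
Step 2: Gradient step.
x_raw = -3.5701 - 0.05*-20.1402 = -2.5631
y_raw = 0.2689 - 0.05*17.7646 = -0.6193
Step 3: Project onto [-3, 4].
x_proj = clip(-2.5631) = -2.5631
y_proj = clip(-0.6193) = -0.6193
Step 4: Evaluate f.
f(-2.5631, -0.6193) = 33.904


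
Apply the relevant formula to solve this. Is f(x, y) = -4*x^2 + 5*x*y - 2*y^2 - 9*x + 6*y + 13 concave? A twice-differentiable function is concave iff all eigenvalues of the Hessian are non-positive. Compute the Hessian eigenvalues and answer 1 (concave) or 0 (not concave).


The Hessian of f(x,y) = -4*x^2 + 5*x*y - 2*y^2 - 9*x + 6*y + 13 is:
H = [[-8, 5], [5, -4]]
Trace = -8 - 4 = -12
Determinant = -8*-4 - (5)^2 = 7
Discriminant = (-12)^2 - 4*7 = 116.0
Eigenvalues: lambda_1 = -11.3852, lambda_2 = -0.6148
The function is concave.

1


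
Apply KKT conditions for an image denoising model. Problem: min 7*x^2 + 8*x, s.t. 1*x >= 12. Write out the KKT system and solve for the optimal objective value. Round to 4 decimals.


Step 1: Try lambda = 0 (constraint inactive).
x_unc = -8/(2*7) = -0.5714
Check: 1*-0.5714 = -0.5714 < 12 -- violated!
Step 2: Constraint must be active: 1*x = 12
x* = 12/1 = 12.0
lambda = (2*7*12.0 + 8)/1 = 176.0
Step 3: Compute optimal value.
f(x*) = 7*12.0^2 + 8*12.0 = 1104.0


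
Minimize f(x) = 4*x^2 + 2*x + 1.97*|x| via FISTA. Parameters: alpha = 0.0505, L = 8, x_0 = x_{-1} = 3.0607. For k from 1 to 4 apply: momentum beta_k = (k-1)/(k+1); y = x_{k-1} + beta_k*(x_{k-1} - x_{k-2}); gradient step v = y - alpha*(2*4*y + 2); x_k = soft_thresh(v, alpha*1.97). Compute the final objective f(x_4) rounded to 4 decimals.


FISTA on f(x) = 4*x^2 + 2*x + 1.97*|x|
L = 8, alpha = 0.0505
Iteration 1: beta = 0.0, y = 3.0607 + 0.0*(3.0607 - 3.0607) = 3.0607
  grad(y) = 26.4856, v = y - alpha*grad = 1.7232
  prox(v) = soft_thresh(1.7232, 0.0995) = 1.6237
Iteration 2: beta = 0.3333, y = 1.6237 + 0.3333*(1.6237 - 3.0607) = 1.1447
  grad(y) = 11.1575, v = y - alpha*grad = 0.5812
  prox(v) = soft_thresh(0.5812, 0.0995) = 0.4818
Iteration 3: beta = 0.5, y = 0.4818 + 0.5*(0.4818 - 1.6237) = -0.0892
  grad(y) = 1.2862, v = y - alpha*grad = -0.1542
  prox(v) = soft_thresh(-0.1542, 0.0995) = -0.0547
Iteration 4: beta = 0.6, y = -0.0547 + 0.6*(-0.0547 - 0.4818) = -0.3766
  grad(y) = -1.0124, v = y - alpha*grad = -0.3254
  prox(v) = soft_thresh(-0.3254, 0.0995) = -0.2259
f(x_4) = 4*(-0.2259)^2 + 2*(-0.2259) + 1.97*|-0.2259| = 0.1974


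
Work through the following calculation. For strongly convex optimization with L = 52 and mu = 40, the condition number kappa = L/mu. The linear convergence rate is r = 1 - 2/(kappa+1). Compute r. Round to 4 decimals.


Step 1: Compute the condition number.
kappa = L/mu = 52/40 = 1.3
Step 2: Compute the convergence rate.
r = 1 - 2/(kappa + 1) = 1 - 2*mu/(L + mu) = (L - mu)/(L + mu) = 12/92 = 0.1304


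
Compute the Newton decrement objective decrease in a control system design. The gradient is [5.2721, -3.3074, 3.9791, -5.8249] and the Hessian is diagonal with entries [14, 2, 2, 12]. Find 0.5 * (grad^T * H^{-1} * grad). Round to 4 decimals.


Step 1: H is diagonal, so H^(-1) * g = [0.3766, -1.6537, 1.9896, -0.4854].
Step 2: g^T H^(-1) g = sum_i g_i^2 / H_ii
  = (5.2721)^2/14 + (-3.3074)^2/2 + (3.9791)^2/2 + (-5.8249)^2/12
  = 1.9854 + 5.4694 + 7.9166 + 2.8275 = 18.1989
Step 3: Objective decrease = 0.5 * g^T H^(-1) g = 9.0994


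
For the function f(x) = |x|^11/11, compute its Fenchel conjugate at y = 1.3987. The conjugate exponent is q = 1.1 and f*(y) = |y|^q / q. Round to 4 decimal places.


The conjugate exponent q satisfies 1/p + 1/q = 1.
p = 11, so q = 11/(11 - 1) = 1.1
|y|^q = 1.3987^1.1 = 1.4464
f*(1.3987) = 1.4464 / 1.1 = 1.3149


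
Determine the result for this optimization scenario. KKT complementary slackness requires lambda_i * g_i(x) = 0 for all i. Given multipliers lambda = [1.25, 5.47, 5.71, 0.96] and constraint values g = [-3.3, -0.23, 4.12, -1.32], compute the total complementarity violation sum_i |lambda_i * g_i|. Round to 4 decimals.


KKT complementary slackness check:
lambda_1 * g_1 = 1.25 * -3.3 = -4.125
lambda_2 * g_2 = 5.47 * -0.23 = -1.2581
lambda_3 * g_3 = 5.71 * 4.12 = 23.5252
lambda_4 * g_4 = 0.96 * -1.32 = -1.2672
Total violation = 4.125 + 1.2581 + 23.5252 + 1.2672 = 30.1755


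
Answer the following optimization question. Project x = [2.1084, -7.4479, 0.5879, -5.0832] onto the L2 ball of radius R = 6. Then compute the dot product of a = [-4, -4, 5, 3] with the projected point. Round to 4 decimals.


Step 1: Compute ||x|| (intermediates to 6 decimals).
||x|| = sqrt(2.1084^2 + (-7.4479)^2 + 0.5879^2 + (-5.0832)^2) = 9.279069
Step 2: Project.
Since ||x|| > R, scale = R/||x|| = 6/9.279069 = 0.646617, proj(x) = scale * x
proj(x) = [1.363327, -4.815939, 0.380146, -3.286884]
Step 3: Dot product.
a^T * proj(x) = -4*1.363327 - 4*(-4.815939) + 5*0.380146 + 3*(-3.286884) = 5.8505


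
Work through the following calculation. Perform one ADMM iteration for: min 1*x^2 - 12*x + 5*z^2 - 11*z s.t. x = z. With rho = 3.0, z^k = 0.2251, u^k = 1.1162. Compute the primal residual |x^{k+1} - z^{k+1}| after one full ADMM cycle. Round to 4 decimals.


ADMM iteration with rho = 3.0, z^k = 0.2251, u^k = 1.1162
Step 1: x-update.
Minimize 1*x^2 - 12*x + (3.0/2)*(x - 0.2251 + 1.1162)^2
FOC: (2*1 + 3.0)*x = 12 + 3.0*(0.2251 - 1.1162)
x^{k+1} = 1.8653
Step 2: z-update.
Minimize 5*z^2 - 11*z + (3.0/2)*(1.8653 - z + 1.1162)^2
FOC: (2*5 + 3.0)*z = 11 + 3.0*(1.8653 + 1.1162)
z^{k+1} = 1.5342
Step 3: u-update.
u^{k+1} = 1.1162 + 1.8653 - 1.5342 = 1.4473
Step 4: Primal residual = |1.8653 - 1.5342| = 0.3311


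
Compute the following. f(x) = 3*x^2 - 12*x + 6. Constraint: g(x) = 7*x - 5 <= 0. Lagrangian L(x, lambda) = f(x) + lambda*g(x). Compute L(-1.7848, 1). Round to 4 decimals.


Step 1: Evaluate f(x).
f(-1.7848) = 3*(-1.7848)^2 - 12*(-1.7848) + 6 = 36.9741
Step 2: Evaluate g(x).
g(-1.7848) = 7*-1.7848 - 5 = -17.4936
Step 3: Compute Lagrangian.
L = 36.9741 + 1*-17.4936 = 19.4805


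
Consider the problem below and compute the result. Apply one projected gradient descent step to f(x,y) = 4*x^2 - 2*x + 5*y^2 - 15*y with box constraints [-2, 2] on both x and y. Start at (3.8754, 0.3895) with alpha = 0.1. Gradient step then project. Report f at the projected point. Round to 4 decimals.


Step 1: Compute gradient at (3.8754, 0.3895).
grad_x = 2*4*3.8754 - 2 = 29.0032
grad_y = 2*5*0.3895 - 15 = -11.105
Step 2: Gradient step.
x_raw = 3.8754 - 0.1*29.0032 = 0.9751
y_raw = 0.3895 - 0.1*-11.105 = 1.5
Step 3: Project onto [-2, 2].
x_proj = clip(0.9751) = 0.9751
y_proj = clip(1.5) = 1.5
Step 4: Evaluate f.
f(0.9751, 1.5) = -9.397


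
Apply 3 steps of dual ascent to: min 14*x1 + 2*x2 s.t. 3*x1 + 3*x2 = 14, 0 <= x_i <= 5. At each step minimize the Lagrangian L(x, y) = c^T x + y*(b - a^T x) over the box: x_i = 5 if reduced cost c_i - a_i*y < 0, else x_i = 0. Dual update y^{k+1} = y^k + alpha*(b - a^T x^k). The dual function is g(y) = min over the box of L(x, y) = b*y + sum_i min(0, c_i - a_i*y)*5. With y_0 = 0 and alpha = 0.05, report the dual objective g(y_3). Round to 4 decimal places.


Dual ascent for LP: min 14*x1 + 2*x2, 3*x1 + 3*x2 = 14, 0 <= x_i <= 5
Step 1: y^k = 0.0, reduced costs: (14.0, 2.0)
  x^k = (0.0, 0.0), subgradient = b - a^T x = 14.0
  y^{k+1} = 0.0 + 0.05*14.0 = 0.7
Step 2: y^k = 0.7, reduced costs: (11.9, -0.1)
  x^k = (0.0, 5.0), subgradient = b - a^T x = -1.0
  y^{k+1} = 0.7 + 0.05*-1.0 = 0.65
Step 3: y^k = 0.65, reduced costs: (12.05, 0.05)
  x^k = (0.0, 0.0), subgradient = b - a^T x = 14.0
  y^{k+1} = 0.65 + 0.05*14.0 = 1.35
Dual objective at y_3 = 1.35: reduced costs (9.95, -2.05), box minimizer x = (0.0, 5.0)
g(y_3) = b*y + (c1 - a1*y)*x1 + (c2 - a2*y)*x2 = 14*1.35 + 9.95*0.0 + (-2.05)*5.0 = 18.9 + 0.0 - 10.25 = 8.65


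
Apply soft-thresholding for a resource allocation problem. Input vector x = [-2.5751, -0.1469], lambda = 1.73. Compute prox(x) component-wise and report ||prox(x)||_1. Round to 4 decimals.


Soft-thresholding with lambda = 1.73:
prox(-2.5751) = sign(-2.5751)*max(|-2.5751| - 1.73, 0) = -0.8451
prox(-0.1469) = sign(-0.1469)*max(|-0.1469| - 1.73, 0) = 0.0
prox(x) = [-0.8451, 0.0]
||prox(x)||_1 = 0.8451 + 0.0 = 0.8451


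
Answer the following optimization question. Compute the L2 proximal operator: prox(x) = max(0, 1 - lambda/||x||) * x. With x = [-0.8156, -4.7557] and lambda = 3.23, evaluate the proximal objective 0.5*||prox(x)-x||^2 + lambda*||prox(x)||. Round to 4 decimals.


Step 1: Compute ||x||.
||x|| = 4.8251
Step 2: Compute scaling factor.
scale = max(0, 1 - 3.23/4.8251) = 0.3306
Step 3: prox(x) = [-0.2696, -1.5722]
||prox(x)|| = 1.5951
Step 4: Proximal objective.
0.5*||prox-x||^2 = 5.2165
lambda*||prox|| = 5.1522
Total = 10.3687


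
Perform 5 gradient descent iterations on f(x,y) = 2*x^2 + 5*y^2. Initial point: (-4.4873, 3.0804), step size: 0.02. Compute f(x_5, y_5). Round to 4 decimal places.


Gradient descent on f(x,y) = 2*x^2 + 5*y^2.
Starting point: (-4.4873, 3.0804), alpha = 0.02
Step 1: grad_x = 2*2*-4.4873 = -17.9492, grad_y = 2*5*3.0804 = 30.804
  x_1 = -4.4873 - 0.02*-17.9492 = -4.1283
  y_1 = 3.0804 - 0.02*30.804 = 2.4643
Step 2: grad_x = 2*2*-4.1283 = -16.5133, grad_y = 2*5*2.4643 = 24.6432
  x_2 = -4.1283 - 0.02*-16.5133 = -3.7981
  y_2 = 2.4643 - 0.02*24.6432 = 1.9715
Step 3: grad_x = 2*2*-3.7981 = -15.1922, grad_y = 2*5*1.9715 = 19.7146
  x_3 = -3.7981 - 0.02*-15.1922 = -3.4942
  y_3 = 1.9715 - 0.02*19.7146 = 1.5772
Step 4: grad_x = 2*2*-3.4942 = -13.9768, grad_y = 2*5*1.5772 = 15.7716
  x_4 = -3.4942 - 0.02*-13.9768 = -3.2147
  y_4 = 1.5772 - 0.02*15.7716 = 1.2617
Step 5: grad_x = 2*2*-3.2147 = -12.8587, grad_y = 2*5*1.2617 = 12.6173
  x_5 = -3.2147 - 0.02*-12.8587 = -2.9575
  y_5 = 1.2617 - 0.02*12.6173 = 1.0094
f(-2.9575, 1.0094) = 2*(-2.9575)^2 + 5*1.0094^2 = 22.5879


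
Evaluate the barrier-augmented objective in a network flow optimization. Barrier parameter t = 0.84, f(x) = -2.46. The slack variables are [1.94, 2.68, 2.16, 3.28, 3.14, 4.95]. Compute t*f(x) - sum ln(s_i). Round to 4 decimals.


Step 1: Compute log-barrier.
ln values: [0.6627, 0.9858, 0.7701, 1.1878, 1.1442, 1.5994]
phi = -(0.6627 + 0.9858 + 0.7701 + 1.1878 + 1.1442 + 1.5994) = -6.3501
Step 2: Compute augmented objective.
t*f(x) = 0.84*-2.46 = -2.0664
Total = -2.0664 - 6.3501 = -8.4165


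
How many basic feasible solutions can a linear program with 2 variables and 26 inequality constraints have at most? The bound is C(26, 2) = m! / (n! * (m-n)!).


Each vertex corresponds to some choice of n active constraints out of m, so the number of vertices is at most C(m, n) = m! / (n!(m-n)!).
m = 26, n = 2
Numerator: 26 * 25
Denominator: 2! = 2
C(26, 2) = 325


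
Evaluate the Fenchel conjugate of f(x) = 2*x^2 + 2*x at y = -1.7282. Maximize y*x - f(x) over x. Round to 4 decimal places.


f*(y) = sup_x {y*x - a*x^2 - b*x} = sup_x {(y-b)*x - a*x^2}
FOC: (y - b) - 2a*x = 0 => x* = (y - b)/(2a)
x* = (-1.7282 - 2)/(2*2) = -0.9321
f*(-1.7282) = (y-b)^2/(4a) = (-1.7282 - 2)^2/(4*2)
= 13.8995/8 = 1.7374


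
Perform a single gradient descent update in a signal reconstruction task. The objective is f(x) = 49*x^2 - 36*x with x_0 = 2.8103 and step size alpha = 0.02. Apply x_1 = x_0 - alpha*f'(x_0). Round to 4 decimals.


We compute the gradient at x_0 and apply the update.
f'(x) = 98*x - 36
f'(2.8103) = 98*2.8103 - 36 = 239.4094
x_1 = 2.8103 - 0.02*239.4094 = -1.9779


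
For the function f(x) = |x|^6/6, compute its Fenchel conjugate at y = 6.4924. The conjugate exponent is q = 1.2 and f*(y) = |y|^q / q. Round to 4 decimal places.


The conjugate exponent q satisfies 1/p + 1/q = 1.
p = 6, so q = 6/(6 - 1) = 1.2
|y|^q = 6.4924^1.2 = 9.4381
f*(6.4924) = 9.4381 / 1.2 = 7.8651


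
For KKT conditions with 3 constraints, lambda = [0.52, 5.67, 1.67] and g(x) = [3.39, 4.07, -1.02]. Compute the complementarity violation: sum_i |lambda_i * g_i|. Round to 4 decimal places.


KKT complementary slackness check:
lambda_1 * g_1 = 0.52 * 3.39 = 1.7628
lambda_2 * g_2 = 5.67 * 4.07 = 23.0769
lambda_3 * g_3 = 1.67 * -1.02 = -1.7034
Total violation = 1.7628 + 23.0769 + 1.7034 = 26.5431


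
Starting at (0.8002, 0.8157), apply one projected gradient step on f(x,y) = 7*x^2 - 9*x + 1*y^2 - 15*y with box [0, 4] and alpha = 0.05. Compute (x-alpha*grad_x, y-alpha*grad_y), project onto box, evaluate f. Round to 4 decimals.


Step 1: Compute gradient at (0.8002, 0.8157).
grad_x = 2*7*0.8002 - 9 = 2.2028
grad_y = 2*1*0.8157 - 15 = -13.3686
Step 2: Gradient step.
x_raw = 0.8002 - 0.05*2.2028 = 0.6901
y_raw = 0.8157 - 0.05*-13.3686 = 1.4841
Step 3: Project onto [0, 4].
x_proj = clip(0.6901) = 0.6901
y_proj = clip(1.4841) = 1.4841
Step 4: Evaluate f.
f(0.6901, 1.4841) = -22.9366


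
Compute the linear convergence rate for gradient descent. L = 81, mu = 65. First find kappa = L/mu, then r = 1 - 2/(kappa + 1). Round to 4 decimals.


Step 1: Compute the condition number.
kappa = L/mu = 81/65 = 1.2462
Step 2: Compute the convergence rate.
r = 1 - 2/(kappa + 1) = 1 - 2*mu/(L + mu) = (L - mu)/(L + mu) = 16/146 = 0.1096


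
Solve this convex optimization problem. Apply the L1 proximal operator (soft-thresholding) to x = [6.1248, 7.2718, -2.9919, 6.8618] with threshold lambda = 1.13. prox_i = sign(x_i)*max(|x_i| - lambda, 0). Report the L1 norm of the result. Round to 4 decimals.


Soft-thresholding with lambda = 1.13:
prox(6.1248) = sign(6.1248)*max(|6.1248| - 1.13, 0) = 4.9948
prox(7.2718) = sign(7.2718)*max(|7.2718| - 1.13, 0) = 6.1418
prox(-2.9919) = sign(-2.9919)*max(|-2.9919| - 1.13, 0) = -1.8619
prox(6.8618) = sign(6.8618)*max(|6.8618| - 1.13, 0) = 5.7318
prox(x) = [4.9948, 6.1418, -1.8619, 5.7318]
||prox(x)||_1 = 4.9948 + 6.1418 + 1.8619 + 5.7318 = 18.7303


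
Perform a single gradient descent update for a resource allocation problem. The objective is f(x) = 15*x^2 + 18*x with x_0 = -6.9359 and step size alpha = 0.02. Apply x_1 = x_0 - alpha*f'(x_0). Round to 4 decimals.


We compute the gradient at x_0 and apply the update.
f'(x) = 30*x + 18
f'(-6.9359) = 30*-6.9359 + 18 = -190.077
x_1 = -6.9359 - 0.02*-190.077 = -3.1344


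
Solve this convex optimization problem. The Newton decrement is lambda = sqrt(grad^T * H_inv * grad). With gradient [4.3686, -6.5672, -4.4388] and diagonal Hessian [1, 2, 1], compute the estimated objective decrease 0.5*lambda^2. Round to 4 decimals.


Step 1: H is diagonal, so H^(-1) * g = [4.3686, -3.2836, -4.4388].
Step 2: g^T H^(-1) g = sum_i g_i^2 / H_ii
  = (4.3686)^2/1 + (-6.5672)^2/2 + (-4.4388)^2/1
  = 19.0847 + 21.5641 + 19.7029 = 60.3517
Step 3: Objective decrease = 0.5 * g^T H^(-1) g = 30.1758


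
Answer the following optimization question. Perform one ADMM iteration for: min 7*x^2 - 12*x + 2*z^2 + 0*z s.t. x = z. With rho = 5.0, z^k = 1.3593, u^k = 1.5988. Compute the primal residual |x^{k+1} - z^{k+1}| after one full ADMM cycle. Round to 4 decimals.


ADMM iteration with rho = 5.0, z^k = 1.3593, u^k = 1.5988
Step 1: x-update.
Minimize 7*x^2 - 12*x + (5.0/2)*(x - 1.3593 + 1.5988)^2
FOC: (2*7 + 5.0)*x = 12 + 5.0*(1.3593 - 1.5988)
x^{k+1} = 0.5686
Step 2: z-update.
Minimize 2*z^2 + 0*z + (5.0/2)*(0.5686 - z + 1.5988)^2
FOC: (2*2 + 5.0)*z = 0 + 5.0*(0.5686 + 1.5988)
z^{k+1} = 1.2041
Step 3: u-update.
u^{k+1} = 1.5988 + 0.5686 - 1.2041 = 0.9633
Step 4: Primal residual = |0.5686 - 1.2041| = 0.6355


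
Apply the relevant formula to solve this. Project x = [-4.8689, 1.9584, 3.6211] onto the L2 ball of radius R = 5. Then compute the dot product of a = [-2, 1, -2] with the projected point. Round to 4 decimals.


Step 1: Compute ||x|| (intermediates to 6 decimals).
||x|| = sqrt((-4.8689)^2 + 1.9584^2 + 3.6211^2) = 6.37604
Step 2: Project.
Since ||x|| > R, scale = R/||x|| = 5/6.37604 = 0.784186, proj(x) = scale * x
proj(x) = [-3.818123, 1.53575, 2.839616]
Step 3: Dot product.
a^T * proj(x) = -2*(-3.818123) + 1*1.53575 - 2*2.839616 = 3.4928


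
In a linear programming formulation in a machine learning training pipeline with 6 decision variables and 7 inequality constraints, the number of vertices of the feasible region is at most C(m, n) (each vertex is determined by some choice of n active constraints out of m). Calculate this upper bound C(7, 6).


Each vertex corresponds to some choice of n active constraints out of m, so the number of vertices is at most C(m, n) = m! / (n!(m-n)!).
m = 7, n = 6
Numerator: 7 * 6 * 5 * 4 * 3 * 2
Denominator: 6! = 720
C(7, 6) = 7


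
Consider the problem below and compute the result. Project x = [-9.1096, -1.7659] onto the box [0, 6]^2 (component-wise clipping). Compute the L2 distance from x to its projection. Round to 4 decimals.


Project each component onto [0, 6].
clip(-9.1096) = 0.0, clip(-1.7659) = 0.0
Projection = [0.0, 0.0]
Squared diffs: [82.9848, 3.1184]
Distance = sqrt(86.1032) = 9.2792


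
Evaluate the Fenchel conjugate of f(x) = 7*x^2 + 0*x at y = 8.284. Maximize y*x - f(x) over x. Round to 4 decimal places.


f*(y) = sup_x {y*x - a*x^2 - b*x} = sup_x {(y-b)*x - a*x^2}
FOC: (y - b) - 2a*x = 0 => x* = (y - b)/(2a)
x* = (8.284 - 0)/(2*7) = 0.5917
f*(8.284) = (y-b)^2/(4a) = (8.284 - 0)^2/(4*7)
= 68.6247/28 = 2.4509


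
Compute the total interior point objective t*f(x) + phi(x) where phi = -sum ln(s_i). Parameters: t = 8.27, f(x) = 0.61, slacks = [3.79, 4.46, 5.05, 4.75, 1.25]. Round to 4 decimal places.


Step 1: Compute log-barrier.
ln values: [1.3324, 1.4951, 1.6194, 1.5581, 0.2231]
phi = -(1.3324 + 1.4951 + 1.6194 + 1.5581 + 0.2231) = -6.2282
Step 2: Compute augmented objective.
t*f(x) = 8.27*0.61 = 5.0447
Total = 5.0447 - 6.2282 = -1.1835


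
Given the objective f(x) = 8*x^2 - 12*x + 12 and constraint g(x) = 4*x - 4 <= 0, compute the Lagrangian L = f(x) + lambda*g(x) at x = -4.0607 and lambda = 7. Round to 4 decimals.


Step 1: Evaluate f(x).
f(-4.0607) = 8*(-4.0607)^2 - 12*(-4.0607) + 12 = 192.6427
Step 2: Evaluate g(x).
g(-4.0607) = 4*-4.0607 - 4 = -20.2428
Step 3: Compute Lagrangian.
L = 192.6427 + 7*-20.2428 = 50.9431


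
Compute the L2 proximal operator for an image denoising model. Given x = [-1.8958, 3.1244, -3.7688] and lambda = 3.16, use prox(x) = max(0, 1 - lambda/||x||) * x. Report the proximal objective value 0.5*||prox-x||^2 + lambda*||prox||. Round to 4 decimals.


Step 1: Compute ||x||.
||x|| = 5.2497
Step 2: Compute scaling factor.
scale = max(0, 1 - 3.16/5.2497) = 0.3981
Step 3: prox(x) = [-0.7547, 1.2437, -1.5002]
||prox(x)|| = 2.0897
Step 4: Proximal objective.
0.5*||prox-x||^2 = 4.9928
lambda*||prox|| = 6.6035
Total = 11.5964


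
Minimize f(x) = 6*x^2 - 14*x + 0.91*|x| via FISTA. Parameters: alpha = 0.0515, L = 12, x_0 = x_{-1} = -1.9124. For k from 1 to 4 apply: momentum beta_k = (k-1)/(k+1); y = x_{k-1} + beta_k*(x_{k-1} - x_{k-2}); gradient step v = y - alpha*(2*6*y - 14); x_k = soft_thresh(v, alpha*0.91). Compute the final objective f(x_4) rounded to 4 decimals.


FISTA on f(x) = 6*x^2 - 14*x + 0.91*|x|
L = 12, alpha = 0.0515
Iteration 1: beta = 0.0, y = -1.9124 + 0.0*(-1.9124 + 1.9124) = -1.9124
  grad(y) = -36.9488, v = y - alpha*grad = -0.0095
  prox(v) = soft_thresh(-0.0095, 0.0469) = 0.0
Iteration 2: beta = 0.3333, y = 0.0 + 0.3333*(0.0 + 1.9124) = 0.6375
  grad(y) = -6.3504, v = y - alpha*grad = 0.9645
  prox(v) = soft_thresh(0.9645, 0.0469) = 0.9176
Iteration 3: beta = 0.5, y = 0.9176 + 0.5*(0.9176 - 0.0) = 1.3765
  grad(y) = 2.5177, v = y - alpha*grad = 1.2468
  prox(v) = soft_thresh(1.2468, 0.0469) = 1.1999
Iteration 4: beta = 0.6, y = 1.1999 + 0.6*(1.1999 - 0.9176) = 1.3693
  grad(y) = 2.4319, v = y - alpha*grad = 1.2441
  prox(v) = soft_thresh(1.2441, 0.0469) = 1.1972
f(x_4) = 6*1.1972^2 - 14*1.1972 + 0.91*|1.1972| = -7.0716
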